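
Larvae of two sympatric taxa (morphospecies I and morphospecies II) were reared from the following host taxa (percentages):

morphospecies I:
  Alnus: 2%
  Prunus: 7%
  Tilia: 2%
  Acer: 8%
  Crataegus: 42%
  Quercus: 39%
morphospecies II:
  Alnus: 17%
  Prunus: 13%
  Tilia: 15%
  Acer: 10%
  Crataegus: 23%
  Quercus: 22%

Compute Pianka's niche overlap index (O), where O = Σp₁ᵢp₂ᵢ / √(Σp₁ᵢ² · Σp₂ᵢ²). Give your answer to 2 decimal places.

0.83

Convert percentages to proportions (divide by 100).
Σ p₁ᵢp₂ᵢ = 0.0034 + 0.0091 + 0.0030 + 0.0080 + 0.0966 + 0.0858 = 0.2059
Σp_1ᵢ² = 0.02² + 0.07² + 0.02² + 0.08² + 0.42² + 0.39² = 0.0004 + 0.0049 + 0.0004 + 0.0064 + 0.1764 + 0.1521 = 0.3406
Σp_2ᵢ² = 0.17² + 0.13² + 0.15² + 0.10² + 0.23² + 0.22² = 0.0289 + 0.0169 + 0.0225 + 0.0100 + 0.0529 + 0.0484 = 0.1796
O = 0.2059 / √(0.3406 × 0.1796) = 0.2059 / 0.24733 = 0.8325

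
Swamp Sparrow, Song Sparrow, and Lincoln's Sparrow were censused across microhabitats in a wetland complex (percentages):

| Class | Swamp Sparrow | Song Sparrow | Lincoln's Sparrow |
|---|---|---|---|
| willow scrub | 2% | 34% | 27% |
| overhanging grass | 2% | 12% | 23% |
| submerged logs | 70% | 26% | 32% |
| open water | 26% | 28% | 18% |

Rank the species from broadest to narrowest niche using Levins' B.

Lincoln's Sparrow > Song Sparrow > Swamp Sparrow

Convert percentages to proportions (divide by 100).
Σp_Swamᵢ² = 0.02² + 0.02² + 0.70² + 0.26² = 0.0004 + 0.0004 + 0.4900 + 0.0676 = 0.5584
B_Swam = 1 / 0.5584 = 1.7908
Σp_Songᵢ² = 0.34² + 0.12² + 0.26² + 0.28² = 0.1156 + 0.0144 + 0.0676 + 0.0784 = 0.2760
B_Song = 1 / 0.2760 = 3.6232
Σp_Lincᵢ² = 0.27² + 0.23² + 0.32² + 0.18² = 0.0729 + 0.0529 + 0.1024 + 0.0324 = 0.2606
B_Linc = 1 / 0.2606 = 3.8373
Ranking by B (broadest → narrowest): Lincoln's Sparrow (3.84) > Song Sparrow (3.62) > Swamp Sparrow (1.79)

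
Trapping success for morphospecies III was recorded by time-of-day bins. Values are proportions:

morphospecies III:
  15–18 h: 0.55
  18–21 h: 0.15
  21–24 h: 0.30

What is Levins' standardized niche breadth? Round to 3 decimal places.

Σpᵢ² = 0.55² + 0.15² + 0.30² = 0.3025 + 0.0225 + 0.0900 = 0.4150
B = 1 / 0.4150 = 2.40964
Bₛ = (B − 1)/(n − 1) = (2.40964 − 1)/(3 − 1) = 1.40964/2 = 0.70482

0.705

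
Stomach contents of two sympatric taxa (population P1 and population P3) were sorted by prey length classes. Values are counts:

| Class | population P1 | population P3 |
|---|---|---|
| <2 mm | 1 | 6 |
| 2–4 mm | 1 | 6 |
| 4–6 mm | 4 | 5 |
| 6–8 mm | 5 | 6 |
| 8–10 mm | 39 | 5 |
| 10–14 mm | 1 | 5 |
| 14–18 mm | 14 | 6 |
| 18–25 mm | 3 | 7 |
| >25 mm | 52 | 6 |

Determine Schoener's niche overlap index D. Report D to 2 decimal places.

0.45

Proportions for population P1 (n=120): 1/120=0.0083, 1/120=0.0083, 4/120=0.0333, 5/120=0.0417, 39/120=0.3250, 1/120=0.0083, 14/120=0.1167, 3/120=0.0250, 52/120=0.4333
Proportions for population P3 (n=52): 6/52=0.1154, 6/52=0.1154, 5/52=0.0962, 6/52=0.1154, 5/52=0.0962, 5/52=0.0962, 6/52=0.1154, 7/52=0.1346, 6/52=0.1154
Σ|p₁ᵢ − p₂ᵢ| = 0.1071 + 0.1071 + 0.0629 + 0.0737 + 0.2288 + 0.0879 + 0.0013 + 0.1096 + 0.3179 = 1.0963
D = 1 − ½ × 1.0963 = 1 − 0.54815 = 0.45185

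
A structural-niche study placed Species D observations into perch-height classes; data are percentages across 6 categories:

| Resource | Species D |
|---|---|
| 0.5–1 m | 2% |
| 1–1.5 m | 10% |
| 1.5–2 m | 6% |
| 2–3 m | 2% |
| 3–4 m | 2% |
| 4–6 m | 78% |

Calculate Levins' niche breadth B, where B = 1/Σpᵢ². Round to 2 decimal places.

1.60

Convert percentages to proportions (divide by 100).
Σpᵢ² = 0.02² + 0.10² + 0.06² + 0.02² + 0.02² + 0.78² = 0.0004 + 0.0100 + 0.0036 + 0.0004 + 0.0004 + 0.6084 = 0.6232
B = 1 / 0.6232 = 1.6046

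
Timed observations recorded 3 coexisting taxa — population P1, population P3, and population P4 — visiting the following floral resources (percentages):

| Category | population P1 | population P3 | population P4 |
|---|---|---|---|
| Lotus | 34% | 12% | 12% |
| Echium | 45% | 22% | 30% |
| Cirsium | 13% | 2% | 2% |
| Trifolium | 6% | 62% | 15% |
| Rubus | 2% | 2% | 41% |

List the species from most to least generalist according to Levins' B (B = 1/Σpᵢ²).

Convert percentages to proportions (divide by 100).
Σp_P1ᵢ² = 0.34² + 0.45² + 0.13² + 0.06² + 0.02² = 0.1156 + 0.2025 + 0.0169 + 0.0036 + 0.0004 = 0.3390
B_P1 = 1 / 0.3390 = 2.9499
Σp_P3ᵢ² = 0.12² + 0.22² + 0.02² + 0.62² + 0.02² = 0.0144 + 0.0484 + 0.0004 + 0.3844 + 0.0004 = 0.4480
B_P3 = 1 / 0.4480 = 2.2321
Σp_P4ᵢ² = 0.12² + 0.30² + 0.02² + 0.15² + 0.41² = 0.0144 + 0.0900 + 0.0004 + 0.0225 + 0.1681 = 0.2954
B_P4 = 1 / 0.2954 = 3.3852
Ranking by B (broadest → narrowest): population P4 (3.39) > population P1 (2.95) > population P3 (2.23)

population P4 > population P1 > population P3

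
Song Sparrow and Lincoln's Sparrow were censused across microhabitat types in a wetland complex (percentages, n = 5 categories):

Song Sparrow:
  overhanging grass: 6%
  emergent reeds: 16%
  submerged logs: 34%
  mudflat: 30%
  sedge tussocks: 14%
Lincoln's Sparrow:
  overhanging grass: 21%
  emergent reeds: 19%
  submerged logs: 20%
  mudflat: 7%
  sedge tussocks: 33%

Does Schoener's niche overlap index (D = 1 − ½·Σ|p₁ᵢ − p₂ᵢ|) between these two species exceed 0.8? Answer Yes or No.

No

Convert percentages to proportions (divide by 100).
Σ|p₁ᵢ − p₂ᵢ| = 0.15 + 0.03 + 0.14 + 0.23 + 0.19 = 0.74
D = 1 − ½ × 0.74 = 1 − 0.370 = 0.6300
D = 0.6300 < 0.8 → No.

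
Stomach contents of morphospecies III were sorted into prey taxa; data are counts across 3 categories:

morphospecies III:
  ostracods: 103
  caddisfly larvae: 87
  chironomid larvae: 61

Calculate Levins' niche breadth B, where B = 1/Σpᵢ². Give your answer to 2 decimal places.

Proportions for morphospecies III (n=251): 103/251=0.4104, 87/251=0.3466, 61/251=0.2430
Σpᵢ² = 0.4104² + 0.3466² + 0.2430² = 0.168428 + 0.120132 + 0.059049 = 0.347609
B = 1 / 0.347609 = 2.8768

2.88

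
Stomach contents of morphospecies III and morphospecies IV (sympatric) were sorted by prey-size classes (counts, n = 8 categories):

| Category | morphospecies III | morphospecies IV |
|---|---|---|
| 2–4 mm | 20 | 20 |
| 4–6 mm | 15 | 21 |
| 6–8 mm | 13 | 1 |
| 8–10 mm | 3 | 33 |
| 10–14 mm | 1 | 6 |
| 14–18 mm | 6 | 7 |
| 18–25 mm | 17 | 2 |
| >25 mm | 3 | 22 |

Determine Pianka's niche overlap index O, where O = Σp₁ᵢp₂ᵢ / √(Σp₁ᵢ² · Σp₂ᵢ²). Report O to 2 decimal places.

Proportions for morphospecies III (n=78): 20/78=0.2564, 15/78=0.1923, 13/78=0.1667, 3/78=0.0385, 1/78=0.0128, 6/78=0.0769, 17/78=0.2179, 3/78=0.0385
Proportions for morphospecies IV (n=112): 20/112=0.1786, 21/112=0.1875, 1/112=0.0089, 33/112=0.2946, 6/112=0.0536, 7/112=0.0625, 2/112=0.0179, 22/112=0.1964
Σ p₁ᵢp₂ᵢ = 0.045793 + 0.036056 + 0.001484 + 0.011342 + 0.000686 + 0.004806 + 0.003900 + 0.007561 = 0.111628
Σp_1ᵢ² = 0.2564² + 0.1923² + 0.1667² + 0.0385² + 0.0128² + 0.0769² + 0.2179² + 0.0385² = 0.065741 + 0.036979 + 0.027789 + 0.001482 + 0.000164 + 0.005914 + 0.047480 + 0.001482 = 0.187031
Σp_2ᵢ² = 0.1786² + 0.1875² + 0.0089² + 0.2946² + 0.0536² + 0.0625² + 0.0179² + 0.1964² = 0.031898 + 0.035156 + 0.000079 + 0.086789 + 0.002873 + 0.003906 + 0.000320 + 0.038573 = 0.199594
O = 0.111628 / √(0.187031 × 0.199594) = 0.111628 / 0.1932104 = 0.5778

0.58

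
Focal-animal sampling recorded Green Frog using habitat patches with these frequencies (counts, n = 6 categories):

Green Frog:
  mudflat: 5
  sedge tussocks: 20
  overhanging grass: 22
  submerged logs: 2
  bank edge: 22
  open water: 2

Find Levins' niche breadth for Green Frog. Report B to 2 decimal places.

Proportions for Green Frog (n=73): 5/73=0.0685, 20/73=0.2740, 22/73=0.3014, 2/73=0.0274, 22/73=0.3014, 2/73=0.0274
Σpᵢ² = 0.0685² + 0.2740² + 0.3014² + 0.0274² + 0.3014² + 0.0274² = 0.004692 + 0.075076 + 0.090842 + 0.000751 + 0.090842 + 0.000751 = 0.262954
B = 1 / 0.262954 = 3.8029

3.80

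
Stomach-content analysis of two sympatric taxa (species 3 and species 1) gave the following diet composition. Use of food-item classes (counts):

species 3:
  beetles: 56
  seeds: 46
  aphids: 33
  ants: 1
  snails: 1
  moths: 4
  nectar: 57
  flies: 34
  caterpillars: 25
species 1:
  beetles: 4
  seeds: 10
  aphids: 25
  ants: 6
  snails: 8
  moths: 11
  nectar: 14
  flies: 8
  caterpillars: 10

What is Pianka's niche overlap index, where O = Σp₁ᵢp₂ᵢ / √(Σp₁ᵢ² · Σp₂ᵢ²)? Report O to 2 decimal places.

0.74

Proportions for species 3 (n=257): 56/257=0.2179, 46/257=0.1790, 33/257=0.1284, 1/257=0.0039, 1/257=0.0039, 4/257=0.0156, 57/257=0.2218, 34/257=0.1323, 25/257=0.0973
Proportions for species 1 (n=96): 4/96=0.0417, 10/96=0.1042, 25/96=0.2604, 6/96=0.0625, 8/96=0.0833, 11/96=0.1146, 14/96=0.1458, 8/96=0.0833, 10/96=0.1042
Σ p₁ᵢp₂ᵢ = 0.009086 + 0.018652 + 0.033435 + 0.000244 + 0.000325 + 0.001788 + 0.032338 + 0.011021 + 0.010139 = 0.117028
Σp_1ᵢ² = 0.2179² + 0.1790² + 0.1284² + 0.0039² + 0.0039² + 0.0156² + 0.2218² + 0.1323² + 0.0973² = 0.047480 + 0.032041 + 0.016487 + 0.000015 + 0.000015 + 0.000243 + 0.049195 + 0.017503 + 0.009467 = 0.172446
Σp_2ᵢ² = 0.0417² + 0.1042² + 0.2604² + 0.0625² + 0.0833² + 0.1146² + 0.1458² + 0.0833² + 0.1042² = 0.001739 + 0.010858 + 0.067808 + 0.003906 + 0.006939 + 0.013133 + 0.021258 + 0.006939 + 0.010858 = 0.143438
O = 0.117028 / √(0.172446 × 0.143438) = 0.117028 / 0.1572746 = 0.7441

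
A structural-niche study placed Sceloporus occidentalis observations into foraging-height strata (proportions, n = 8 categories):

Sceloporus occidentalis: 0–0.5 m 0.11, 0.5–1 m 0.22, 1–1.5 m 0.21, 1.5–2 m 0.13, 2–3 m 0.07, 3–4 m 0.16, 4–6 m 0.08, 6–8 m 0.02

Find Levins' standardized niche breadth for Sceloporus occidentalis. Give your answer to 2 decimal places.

0.76

Σpᵢ² = 0.11² + 0.22² + 0.21² + 0.13² + 0.07² + 0.16² + 0.08² + 0.02² = 0.0121 + 0.0484 + 0.0441 + 0.0169 + 0.0049 + 0.0256 + 0.0064 + 0.0004 = 0.1588
B = 1 / 0.1588 = 6.2972
Bₛ = (B − 1)/(n − 1) = (6.2972 − 1)/(8 − 1) = 5.2972/7 = 0.7567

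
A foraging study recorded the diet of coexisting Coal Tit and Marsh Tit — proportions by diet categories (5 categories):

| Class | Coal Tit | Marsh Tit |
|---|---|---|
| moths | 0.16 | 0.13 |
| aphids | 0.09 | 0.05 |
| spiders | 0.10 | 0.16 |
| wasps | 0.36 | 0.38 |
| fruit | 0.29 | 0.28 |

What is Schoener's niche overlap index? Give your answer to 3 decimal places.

Σ|p₁ᵢ − p₂ᵢ| = 0.03 + 0.04 + 0.06 + 0.02 + 0.01 = 0.16
D = 1 − ½ × 0.16 = 1 − 0.080 = 0.92000

0.920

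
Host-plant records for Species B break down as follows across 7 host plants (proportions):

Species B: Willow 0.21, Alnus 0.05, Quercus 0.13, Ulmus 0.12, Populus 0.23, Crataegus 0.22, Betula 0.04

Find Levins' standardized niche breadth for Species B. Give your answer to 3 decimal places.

Σpᵢ² = 0.21² + 0.05² + 0.13² + 0.12² + 0.23² + 0.22² + 0.04² = 0.0441 + 0.0025 + 0.0169 + 0.0144 + 0.0529 + 0.0484 + 0.0016 = 0.1808
B = 1 / 0.1808 = 5.53097
Bₛ = (B − 1)/(n − 1) = (5.53097 − 1)/(7 − 1) = 4.53097/6 = 0.75516

0.755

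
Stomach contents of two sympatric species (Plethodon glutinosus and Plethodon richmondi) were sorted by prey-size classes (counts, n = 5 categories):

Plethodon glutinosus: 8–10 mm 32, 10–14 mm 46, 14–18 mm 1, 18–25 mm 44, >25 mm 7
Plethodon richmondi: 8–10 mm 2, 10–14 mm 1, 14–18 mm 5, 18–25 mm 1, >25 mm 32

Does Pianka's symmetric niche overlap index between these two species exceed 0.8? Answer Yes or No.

No

Proportions for Plethodon glutinosus (n=130): 32/130=0.2462, 46/130=0.3538, 1/130=0.0077, 44/130=0.3385, 7/130=0.0538
Proportions for Plethodon richmondi (n=41): 2/41=0.0488, 1/41=0.0244, 5/41=0.1220, 1/41=0.0244, 32/41=0.7805
Σ p₁ᵢp₂ᵢ = 0.012015 + 0.008633 + 0.000939 + 0.008259 + 0.041991 = 0.071837
Σp_1ᵢ² = 0.2462² + 0.3538² + 0.0077² + 0.3385² + 0.0538² = 0.060614 + 0.125174 + 0.000059 + 0.114582 + 0.002894 = 0.303323
Σp_2ᵢ² = 0.0488² + 0.0244² + 0.1220² + 0.0244² + 0.7805² = 0.002381 + 0.000595 + 0.014884 + 0.000595 + 0.609180 = 0.627635
O = 0.071837 / √(0.303323 × 0.627635) = 0.071837 / 0.4363211 = 0.1646
O = 0.1646 < 0.8 → No.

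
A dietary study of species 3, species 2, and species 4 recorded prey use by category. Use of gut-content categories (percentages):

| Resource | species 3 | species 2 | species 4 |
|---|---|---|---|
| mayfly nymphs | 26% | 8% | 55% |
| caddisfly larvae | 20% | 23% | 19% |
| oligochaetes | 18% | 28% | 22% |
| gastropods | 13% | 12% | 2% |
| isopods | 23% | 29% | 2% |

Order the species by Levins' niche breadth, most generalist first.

Convert percentages to proportions (divide by 100).
Σp_3ᵢ² = 0.26² + 0.20² + 0.18² + 0.13² + 0.23² = 0.0676 + 0.0400 + 0.0324 + 0.0169 + 0.0529 = 0.2098
B_3 = 1 / 0.2098 = 4.7664
Σp_2ᵢ² = 0.08² + 0.23² + 0.28² + 0.12² + 0.29² = 0.0064 + 0.0529 + 0.0784 + 0.0144 + 0.0841 = 0.2362
B_2 = 1 / 0.2362 = 4.2337
Σp_4ᵢ² = 0.55² + 0.19² + 0.22² + 0.02² + 0.02² = 0.3025 + 0.0361 + 0.0484 + 0.0004 + 0.0004 = 0.3878
B_4 = 1 / 0.3878 = 2.5786
Ranking by B (broadest → narrowest): species 3 (4.77) > species 2 (4.23) > species 4 (2.58)

species 3 > species 2 > species 4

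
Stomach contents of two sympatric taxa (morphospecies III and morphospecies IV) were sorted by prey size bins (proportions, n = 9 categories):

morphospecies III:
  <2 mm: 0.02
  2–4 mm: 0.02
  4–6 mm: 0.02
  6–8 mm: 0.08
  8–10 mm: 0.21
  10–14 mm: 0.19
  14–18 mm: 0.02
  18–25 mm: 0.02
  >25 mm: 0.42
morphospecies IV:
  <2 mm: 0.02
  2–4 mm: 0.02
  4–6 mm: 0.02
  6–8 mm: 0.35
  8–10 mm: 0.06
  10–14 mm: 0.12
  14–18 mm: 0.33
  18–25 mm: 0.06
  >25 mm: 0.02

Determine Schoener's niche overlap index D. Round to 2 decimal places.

0.38

Σ|p₁ᵢ − p₂ᵢ| = 0.00 + 0.00 + 0.00 + 0.27 + 0.15 + 0.07 + 0.31 + 0.04 + 0.40 = 1.24
D = 1 − ½ × 1.24 = 1 − 0.620 = 0.3800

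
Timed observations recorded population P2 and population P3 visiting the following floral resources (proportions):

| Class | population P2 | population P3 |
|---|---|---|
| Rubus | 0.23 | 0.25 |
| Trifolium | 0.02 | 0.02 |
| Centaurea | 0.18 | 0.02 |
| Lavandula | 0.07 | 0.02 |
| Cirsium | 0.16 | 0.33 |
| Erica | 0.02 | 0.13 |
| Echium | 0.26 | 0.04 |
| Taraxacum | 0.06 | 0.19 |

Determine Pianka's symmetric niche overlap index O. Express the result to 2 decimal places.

0.68

Σ p₁ᵢp₂ᵢ = 0.0575 + 0.0004 + 0.0036 + 0.0014 + 0.0528 + 0.0026 + 0.0104 + 0.0114 = 0.1401
Σp_1ᵢ² = 0.23² + 0.02² + 0.18² + 0.07² + 0.16² + 0.02² + 0.26² + 0.06² = 0.0529 + 0.0004 + 0.0324 + 0.0049 + 0.0256 + 0.0004 + 0.0676 + 0.0036 = 0.1878
Σp_2ᵢ² = 0.25² + 0.02² + 0.02² + 0.02² + 0.33² + 0.13² + 0.04² + 0.19² = 0.0625 + 0.0004 + 0.0004 + 0.0004 + 0.1089 + 0.0169 + 0.0016 + 0.0361 = 0.2272
O = 0.1401 / √(0.1878 × 0.2272) = 0.1401 / 0.20656 = 0.6783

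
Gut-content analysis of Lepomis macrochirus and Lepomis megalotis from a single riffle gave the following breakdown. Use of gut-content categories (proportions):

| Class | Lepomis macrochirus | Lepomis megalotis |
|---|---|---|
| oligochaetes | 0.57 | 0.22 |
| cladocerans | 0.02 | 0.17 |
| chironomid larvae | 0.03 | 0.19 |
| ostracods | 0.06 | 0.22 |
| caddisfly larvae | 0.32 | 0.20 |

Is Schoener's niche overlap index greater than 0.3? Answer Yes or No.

Yes

Σ|p₁ᵢ − p₂ᵢ| = 0.35 + 0.15 + 0.16 + 0.16 + 0.12 = 0.94
D = 1 − ½ × 0.94 = 1 − 0.470 = 0.5300
D = 0.5300 > 0.3 → Yes.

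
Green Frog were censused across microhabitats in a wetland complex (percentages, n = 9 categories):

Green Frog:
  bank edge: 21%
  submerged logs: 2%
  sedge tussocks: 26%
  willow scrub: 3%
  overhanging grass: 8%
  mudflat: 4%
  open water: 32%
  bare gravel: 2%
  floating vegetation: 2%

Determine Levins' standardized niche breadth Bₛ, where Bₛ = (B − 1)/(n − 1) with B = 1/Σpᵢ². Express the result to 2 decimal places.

Convert percentages to proportions (divide by 100).
Σpᵢ² = 0.21² + 0.02² + 0.26² + 0.03² + 0.08² + 0.04² + 0.32² + 0.02² + 0.02² = 0.0441 + 0.0004 + 0.0676 + 0.0009 + 0.0064 + 0.0016 + 0.1024 + 0.0004 + 0.0004 = 0.2242
B = 1 / 0.2242 = 4.4603
Bₛ = (B − 1)/(n − 1) = (4.4603 − 1)/(9 − 1) = 3.4603/8 = 0.4325

0.43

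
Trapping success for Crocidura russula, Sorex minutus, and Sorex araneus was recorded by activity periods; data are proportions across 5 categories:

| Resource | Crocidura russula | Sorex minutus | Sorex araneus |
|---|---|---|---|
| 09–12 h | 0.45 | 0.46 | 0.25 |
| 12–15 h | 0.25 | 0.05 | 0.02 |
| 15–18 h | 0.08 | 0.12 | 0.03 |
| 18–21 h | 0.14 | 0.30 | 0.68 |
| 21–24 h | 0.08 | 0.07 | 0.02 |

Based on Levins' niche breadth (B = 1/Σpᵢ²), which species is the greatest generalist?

Σp_russᵢ² = 0.45² + 0.25² + 0.08² + 0.14² + 0.08² = 0.2025 + 0.0625 + 0.0064 + 0.0196 + 0.0064 = 0.2974
B_russ = 1 / 0.2974 = 3.3625
Σp_minuᵢ² = 0.46² + 0.05² + 0.12² + 0.30² + 0.07² = 0.2116 + 0.0025 + 0.0144 + 0.0900 + 0.0049 = 0.3234
B_minu = 1 / 0.3234 = 3.0921
Σp_aranᵢ² = 0.25² + 0.02² + 0.03² + 0.68² + 0.02² = 0.0625 + 0.0004 + 0.0009 + 0.4624 + 0.0004 = 0.5266
B_aran = 1 / 0.5266 = 1.8990
Highest B → broadest niche (most generalist): Crocidura russula (B = 3.36).

Crocidura russula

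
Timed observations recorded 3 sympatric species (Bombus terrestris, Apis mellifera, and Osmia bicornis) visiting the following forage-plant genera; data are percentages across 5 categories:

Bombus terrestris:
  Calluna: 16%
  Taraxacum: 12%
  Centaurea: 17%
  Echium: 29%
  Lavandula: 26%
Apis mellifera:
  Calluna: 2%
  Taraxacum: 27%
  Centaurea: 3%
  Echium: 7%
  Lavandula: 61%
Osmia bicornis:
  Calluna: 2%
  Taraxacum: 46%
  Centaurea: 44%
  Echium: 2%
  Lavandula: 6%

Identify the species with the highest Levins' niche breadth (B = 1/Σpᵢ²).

Convert percentages to proportions (divide by 100).
Σp_terrᵢ² = 0.16² + 0.12² + 0.17² + 0.29² + 0.26² = 0.0256 + 0.0144 + 0.0289 + 0.0841 + 0.0676 = 0.2206
B_terr = 1 / 0.2206 = 4.5331
Σp_mellᵢ² = 0.02² + 0.27² + 0.03² + 0.07² + 0.61² = 0.0004 + 0.0729 + 0.0009 + 0.0049 + 0.3721 = 0.4512
B_mell = 1 / 0.4512 = 2.2163
Σp_bicoᵢ² = 0.02² + 0.46² + 0.44² + 0.02² + 0.06² = 0.0004 + 0.2116 + 0.1936 + 0.0004 + 0.0036 = 0.4096
B_bico = 1 / 0.4096 = 2.4414
Highest B → broadest niche (most generalist): Bombus terrestris (B = 4.53).

Bombus terrestris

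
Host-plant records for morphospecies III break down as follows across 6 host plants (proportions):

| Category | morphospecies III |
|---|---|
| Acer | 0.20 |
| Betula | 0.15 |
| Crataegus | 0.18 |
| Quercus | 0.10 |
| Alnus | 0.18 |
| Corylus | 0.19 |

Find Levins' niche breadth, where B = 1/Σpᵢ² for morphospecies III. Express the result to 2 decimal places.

Σpᵢ² = 0.20² + 0.15² + 0.18² + 0.10² + 0.18² + 0.19² = 0.0400 + 0.0225 + 0.0324 + 0.0100 + 0.0324 + 0.0361 = 0.1734
B = 1 / 0.1734 = 5.7670

5.77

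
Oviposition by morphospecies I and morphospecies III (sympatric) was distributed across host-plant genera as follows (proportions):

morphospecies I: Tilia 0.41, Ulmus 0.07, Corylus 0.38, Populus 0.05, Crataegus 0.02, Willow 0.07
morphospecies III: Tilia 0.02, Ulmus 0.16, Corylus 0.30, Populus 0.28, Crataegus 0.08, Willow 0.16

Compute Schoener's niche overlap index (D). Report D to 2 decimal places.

0.53

Σ|p₁ᵢ − p₂ᵢ| = 0.39 + 0.09 + 0.08 + 0.23 + 0.06 + 0.09 = 0.94
D = 1 − ½ × 0.94 = 1 − 0.470 = 0.5300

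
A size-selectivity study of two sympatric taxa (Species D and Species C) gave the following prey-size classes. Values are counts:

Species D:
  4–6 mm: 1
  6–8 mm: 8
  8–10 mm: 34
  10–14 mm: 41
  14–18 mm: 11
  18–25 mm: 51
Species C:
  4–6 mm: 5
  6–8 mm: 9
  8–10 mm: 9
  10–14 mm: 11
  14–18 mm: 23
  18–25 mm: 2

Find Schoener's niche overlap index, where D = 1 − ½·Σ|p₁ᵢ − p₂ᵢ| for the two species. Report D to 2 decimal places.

Proportions for Species D (n=146): 1/146=0.0068, 8/146=0.0548, 34/146=0.2329, 41/146=0.2808, 11/146=0.0753, 51/146=0.3493
Proportions for Species C (n=59): 5/59=0.0847, 9/59=0.1525, 9/59=0.1525, 11/59=0.1864, 23/59=0.3898, 2/59=0.0339
Σ|p₁ᵢ − p₂ᵢ| = 0.0779 + 0.0977 + 0.0804 + 0.0944 + 0.3145 + 0.3154 = 0.9803
D = 1 − ½ × 0.9803 = 1 − 0.49015 = 0.50985

0.51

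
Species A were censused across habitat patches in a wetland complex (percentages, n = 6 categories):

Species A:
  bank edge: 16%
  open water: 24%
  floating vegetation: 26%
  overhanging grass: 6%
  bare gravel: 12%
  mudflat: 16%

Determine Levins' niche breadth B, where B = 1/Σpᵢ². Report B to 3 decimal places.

Convert percentages to proportions (divide by 100).
Σpᵢ² = 0.16² + 0.24² + 0.26² + 0.06² + 0.12² + 0.16² = 0.0256 + 0.0576 + 0.0676 + 0.0036 + 0.0144 + 0.0256 = 0.1944
B = 1 / 0.1944 = 5.14403

5.144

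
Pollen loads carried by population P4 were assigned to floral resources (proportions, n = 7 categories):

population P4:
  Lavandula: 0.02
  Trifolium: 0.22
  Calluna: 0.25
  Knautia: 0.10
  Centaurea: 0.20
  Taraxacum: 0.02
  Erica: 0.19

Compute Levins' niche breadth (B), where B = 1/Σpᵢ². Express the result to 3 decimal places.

5.056

Σpᵢ² = 0.02² + 0.22² + 0.25² + 0.10² + 0.20² + 0.02² + 0.19² = 0.0004 + 0.0484 + 0.0625 + 0.0100 + 0.0400 + 0.0004 + 0.0361 = 0.1978
B = 1 / 0.1978 = 5.05561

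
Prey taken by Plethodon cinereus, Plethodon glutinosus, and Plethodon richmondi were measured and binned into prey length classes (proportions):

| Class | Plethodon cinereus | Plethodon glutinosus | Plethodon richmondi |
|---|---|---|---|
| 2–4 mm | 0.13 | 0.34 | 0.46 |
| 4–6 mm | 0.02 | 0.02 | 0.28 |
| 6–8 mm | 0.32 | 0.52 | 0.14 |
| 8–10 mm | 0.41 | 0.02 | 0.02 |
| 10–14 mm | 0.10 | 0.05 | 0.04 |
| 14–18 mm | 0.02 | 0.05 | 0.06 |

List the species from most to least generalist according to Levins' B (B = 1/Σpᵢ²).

Plethodon cinereus > Plethodon richmondi > Plethodon glutinosus

Σp_cineᵢ² = 0.13² + 0.02² + 0.32² + 0.41² + 0.10² + 0.02² = 0.0169 + 0.0004 + 0.1024 + 0.1681 + 0.0100 + 0.0004 = 0.2982
B_cine = 1 / 0.2982 = 3.3535
Σp_glutᵢ² = 0.34² + 0.02² + 0.52² + 0.02² + 0.05² + 0.05² = 0.1156 + 0.0004 + 0.2704 + 0.0004 + 0.0025 + 0.0025 = 0.3918
B_glut = 1 / 0.3918 = 2.5523
Σp_richᵢ² = 0.46² + 0.28² + 0.14² + 0.02² + 0.04² + 0.06² = 0.2116 + 0.0784 + 0.0196 + 0.0004 + 0.0016 + 0.0036 = 0.3152
B_rich = 1 / 0.3152 = 3.1726
Ranking by B (broadest → narrowest): Plethodon cinereus (3.35) > Plethodon richmondi (3.17) > Plethodon glutinosus (2.55)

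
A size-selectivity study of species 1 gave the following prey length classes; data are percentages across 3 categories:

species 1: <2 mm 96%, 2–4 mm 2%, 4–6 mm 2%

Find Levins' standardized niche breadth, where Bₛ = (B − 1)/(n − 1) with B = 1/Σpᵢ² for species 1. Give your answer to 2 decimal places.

Convert percentages to proportions (divide by 100).
Σpᵢ² = 0.96² + 0.02² + 0.02² = 0.9216 + 0.0004 + 0.0004 = 0.9224
B = 1 / 0.9224 = 1.0841
Bₛ = (B − 1)/(n − 1) = (1.0841 − 1)/(3 − 1) = 0.0841/2 = 0.0421

0.04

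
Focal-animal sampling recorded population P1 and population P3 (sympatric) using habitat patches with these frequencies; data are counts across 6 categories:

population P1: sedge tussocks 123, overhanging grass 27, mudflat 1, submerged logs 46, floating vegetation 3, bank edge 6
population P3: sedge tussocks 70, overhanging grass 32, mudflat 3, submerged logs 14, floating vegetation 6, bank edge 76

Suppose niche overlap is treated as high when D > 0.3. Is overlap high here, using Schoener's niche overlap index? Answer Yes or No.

Proportions for population P1 (n=206): 123/206=0.5971, 27/206=0.1311, 1/206=0.0049, 46/206=0.2233, 3/206=0.0146, 6/206=0.0291
Proportions for population P3 (n=201): 70/201=0.3483, 32/201=0.1592, 3/201=0.0149, 14/201=0.0697, 6/201=0.0299, 76/201=0.3781
Σ|p₁ᵢ − p₂ᵢ| = 0.2488 + 0.0281 + 0.0100 + 0.1536 + 0.0153 + 0.3490 = 0.8048
D = 1 − ½ × 0.8048 = 1 − 0.40240 = 0.59760
D = 0.59760 > 0.3 → Yes.

Yes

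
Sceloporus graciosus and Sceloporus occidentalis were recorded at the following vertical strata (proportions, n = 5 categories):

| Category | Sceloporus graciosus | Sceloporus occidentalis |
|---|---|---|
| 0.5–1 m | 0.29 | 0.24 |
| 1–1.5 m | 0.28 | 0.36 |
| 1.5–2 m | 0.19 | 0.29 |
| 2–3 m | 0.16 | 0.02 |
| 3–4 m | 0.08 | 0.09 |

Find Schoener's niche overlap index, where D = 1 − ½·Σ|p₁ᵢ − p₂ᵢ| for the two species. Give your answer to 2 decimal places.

Σ|p₁ᵢ − p₂ᵢ| = 0.05 + 0.08 + 0.10 + 0.14 + 0.01 = 0.38
D = 1 − ½ × 0.38 = 1 − 0.190 = 0.8100

0.81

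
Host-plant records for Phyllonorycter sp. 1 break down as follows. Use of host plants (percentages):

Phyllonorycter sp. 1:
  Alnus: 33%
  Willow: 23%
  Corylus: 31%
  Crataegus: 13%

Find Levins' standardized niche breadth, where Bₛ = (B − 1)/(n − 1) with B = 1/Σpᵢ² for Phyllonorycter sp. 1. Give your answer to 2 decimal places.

0.88

Convert percentages to proportions (divide by 100).
Σpᵢ² = 0.33² + 0.23² + 0.31² + 0.13² = 0.1089 + 0.0529 + 0.0961 + 0.0169 = 0.2748
B = 1 / 0.2748 = 3.6390
Bₛ = (B − 1)/(n − 1) = (3.6390 − 1)/(4 − 1) = 2.6390/3 = 0.8797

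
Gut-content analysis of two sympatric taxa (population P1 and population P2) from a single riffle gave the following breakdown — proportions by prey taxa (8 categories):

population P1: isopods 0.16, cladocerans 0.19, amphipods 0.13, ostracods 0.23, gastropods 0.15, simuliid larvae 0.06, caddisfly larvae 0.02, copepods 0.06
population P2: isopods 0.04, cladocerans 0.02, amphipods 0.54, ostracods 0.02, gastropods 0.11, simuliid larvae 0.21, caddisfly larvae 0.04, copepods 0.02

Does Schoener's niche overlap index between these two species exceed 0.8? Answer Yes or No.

Σ|p₁ᵢ − p₂ᵢ| = 0.12 + 0.17 + 0.41 + 0.21 + 0.04 + 0.15 + 0.02 + 0.04 = 1.16
D = 1 − ½ × 1.16 = 1 − 0.580 = 0.4200
D = 0.4200 < 0.8 → No.

No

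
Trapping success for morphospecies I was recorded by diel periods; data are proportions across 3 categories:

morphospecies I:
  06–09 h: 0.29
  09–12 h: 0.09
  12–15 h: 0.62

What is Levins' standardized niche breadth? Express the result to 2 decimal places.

0.55

Σpᵢ² = 0.29² + 0.09² + 0.62² = 0.0841 + 0.0081 + 0.3844 = 0.4766
B = 1 / 0.4766 = 2.0982
Bₛ = (B − 1)/(n − 1) = (2.0982 − 1)/(3 − 1) = 1.0982/2 = 0.5491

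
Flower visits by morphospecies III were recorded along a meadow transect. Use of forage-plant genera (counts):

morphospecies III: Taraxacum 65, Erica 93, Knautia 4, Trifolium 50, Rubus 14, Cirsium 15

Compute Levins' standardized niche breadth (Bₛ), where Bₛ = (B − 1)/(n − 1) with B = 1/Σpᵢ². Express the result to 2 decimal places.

Proportions for morphospecies III (n=241): 65/241=0.2697, 93/241=0.3859, 4/241=0.0166, 50/241=0.2075, 14/241=0.0581, 15/241=0.0622
Σpᵢ² = 0.2697² + 0.3859² + 0.0166² + 0.2075² + 0.0581² + 0.0622² = 0.072738 + 0.148919 + 0.000276 + 0.043056 + 0.003376 + 0.003869 = 0.272234
B = 1 / 0.272234 = 3.6733
Bₛ = (B − 1)/(n − 1) = (3.6733 − 1)/(6 − 1) = 2.6733/5 = 0.5347

0.53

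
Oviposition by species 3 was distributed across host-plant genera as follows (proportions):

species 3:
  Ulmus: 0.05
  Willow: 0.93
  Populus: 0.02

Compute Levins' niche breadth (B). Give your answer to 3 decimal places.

Σpᵢ² = 0.05² + 0.93² + 0.02² = 0.0025 + 0.8649 + 0.0004 = 0.8678
B = 1 / 0.8678 = 1.15234

1.152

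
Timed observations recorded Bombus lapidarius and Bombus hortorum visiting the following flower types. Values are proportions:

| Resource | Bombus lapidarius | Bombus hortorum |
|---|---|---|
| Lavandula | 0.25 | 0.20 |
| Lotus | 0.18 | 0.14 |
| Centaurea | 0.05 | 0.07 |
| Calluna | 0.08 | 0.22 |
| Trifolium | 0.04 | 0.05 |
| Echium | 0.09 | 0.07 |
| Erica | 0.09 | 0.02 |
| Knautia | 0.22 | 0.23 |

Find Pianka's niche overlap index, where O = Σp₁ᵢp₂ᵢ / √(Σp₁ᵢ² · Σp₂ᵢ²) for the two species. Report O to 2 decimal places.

0.91

Σ p₁ᵢp₂ᵢ = 0.0500 + 0.0252 + 0.0035 + 0.0176 + 0.0020 + 0.0063 + 0.0018 + 0.0506 = 0.1570
Σp_1ᵢ² = 0.25² + 0.18² + 0.05² + 0.08² + 0.04² + 0.09² + 0.09² + 0.22² = 0.0625 + 0.0324 + 0.0025 + 0.0064 + 0.0016 + 0.0081 + 0.0081 + 0.0484 = 0.1700
Σp_2ᵢ² = 0.20² + 0.14² + 0.07² + 0.22² + 0.05² + 0.07² + 0.02² + 0.23² = 0.0400 + 0.0196 + 0.0049 + 0.0484 + 0.0025 + 0.0049 + 0.0004 + 0.0529 = 0.1736
O = 0.1570 / √(0.1700 × 0.1736) = 0.1570 / 0.17179 = 0.9139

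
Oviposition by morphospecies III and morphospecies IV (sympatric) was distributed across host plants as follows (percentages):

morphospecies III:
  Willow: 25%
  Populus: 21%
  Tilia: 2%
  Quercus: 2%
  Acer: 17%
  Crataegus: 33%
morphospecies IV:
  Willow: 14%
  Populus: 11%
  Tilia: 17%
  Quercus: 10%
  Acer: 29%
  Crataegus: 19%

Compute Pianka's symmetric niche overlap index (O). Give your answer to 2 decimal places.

0.81

Convert percentages to proportions (divide by 100).
Σ p₁ᵢp₂ᵢ = 0.0350 + 0.0231 + 0.0034 + 0.0020 + 0.0493 + 0.0627 = 0.1755
Σp_1ᵢ² = 0.25² + 0.21² + 0.02² + 0.02² + 0.17² + 0.33² = 0.0625 + 0.0441 + 0.0004 + 0.0004 + 0.0289 + 0.1089 = 0.2452
Σp_2ᵢ² = 0.14² + 0.11² + 0.17² + 0.10² + 0.29² + 0.19² = 0.0196 + 0.0121 + 0.0289 + 0.0100 + 0.0841 + 0.0361 = 0.1908
O = 0.1755 / √(0.2452 × 0.1908) = 0.1755 / 0.21630 = 0.8114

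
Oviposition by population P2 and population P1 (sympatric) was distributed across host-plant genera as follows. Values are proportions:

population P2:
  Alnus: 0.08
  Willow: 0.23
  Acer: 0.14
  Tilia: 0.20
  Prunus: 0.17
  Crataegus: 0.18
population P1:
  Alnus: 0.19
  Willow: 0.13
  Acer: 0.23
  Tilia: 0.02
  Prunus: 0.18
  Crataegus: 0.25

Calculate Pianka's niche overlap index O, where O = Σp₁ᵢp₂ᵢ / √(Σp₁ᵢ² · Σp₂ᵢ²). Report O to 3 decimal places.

Σ p₁ᵢp₂ᵢ = 0.0152 + 0.0299 + 0.0322 + 0.0040 + 0.0306 + 0.0450 = 0.1569
Σp_1ᵢ² = 0.08² + 0.23² + 0.14² + 0.20² + 0.17² + 0.18² = 0.0064 + 0.0529 + 0.0196 + 0.0400 + 0.0289 + 0.0324 = 0.1802
Σp_2ᵢ² = 0.19² + 0.13² + 0.23² + 0.02² + 0.18² + 0.25² = 0.0361 + 0.0169 + 0.0529 + 0.0004 + 0.0324 + 0.0625 = 0.2012
O = 0.1569 / √(0.1802 × 0.2012) = 0.1569 / 0.190411 = 0.82401

0.824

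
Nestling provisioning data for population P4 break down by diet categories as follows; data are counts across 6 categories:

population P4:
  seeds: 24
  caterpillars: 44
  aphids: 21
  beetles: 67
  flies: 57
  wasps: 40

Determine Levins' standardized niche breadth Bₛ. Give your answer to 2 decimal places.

Proportions for population P4 (n=253): 24/253=0.0949, 44/253=0.1739, 21/253=0.0830, 67/253=0.2648, 57/253=0.2253, 40/253=0.1581
Σpᵢ² = 0.0949² + 0.1739² + 0.0830² + 0.2648² + 0.2253² + 0.1581² = 0.009006 + 0.030241 + 0.006889 + 0.070119 + 0.050760 + 0.024996 = 0.192011
B = 1 / 0.192011 = 5.2080
Bₛ = (B − 1)/(n − 1) = (5.2080 − 1)/(6 − 1) = 4.2080/5 = 0.8416

0.84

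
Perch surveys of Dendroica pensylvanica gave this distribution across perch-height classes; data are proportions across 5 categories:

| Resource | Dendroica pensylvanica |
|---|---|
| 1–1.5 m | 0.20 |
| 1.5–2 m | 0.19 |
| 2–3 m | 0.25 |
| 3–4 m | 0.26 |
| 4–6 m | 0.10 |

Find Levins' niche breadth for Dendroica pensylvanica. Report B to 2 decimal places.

Σpᵢ² = 0.20² + 0.19² + 0.25² + 0.26² + 0.10² = 0.0400 + 0.0361 + 0.0625 + 0.0676 + 0.0100 = 0.2162
B = 1 / 0.2162 = 4.6253

4.63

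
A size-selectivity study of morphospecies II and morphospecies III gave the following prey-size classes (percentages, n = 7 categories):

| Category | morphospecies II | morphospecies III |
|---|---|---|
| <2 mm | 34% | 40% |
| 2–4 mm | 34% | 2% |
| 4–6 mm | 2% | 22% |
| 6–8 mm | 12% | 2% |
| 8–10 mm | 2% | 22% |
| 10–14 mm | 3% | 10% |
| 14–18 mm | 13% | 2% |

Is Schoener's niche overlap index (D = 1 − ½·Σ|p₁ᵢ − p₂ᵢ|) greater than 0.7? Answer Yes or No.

Convert percentages to proportions (divide by 100).
Σ|p₁ᵢ − p₂ᵢ| = 0.06 + 0.32 + 0.20 + 0.10 + 0.20 + 0.07 + 0.11 = 1.06
D = 1 − ½ × 1.06 = 1 − 0.530 = 0.4700
D = 0.4700 < 0.7 → No.

No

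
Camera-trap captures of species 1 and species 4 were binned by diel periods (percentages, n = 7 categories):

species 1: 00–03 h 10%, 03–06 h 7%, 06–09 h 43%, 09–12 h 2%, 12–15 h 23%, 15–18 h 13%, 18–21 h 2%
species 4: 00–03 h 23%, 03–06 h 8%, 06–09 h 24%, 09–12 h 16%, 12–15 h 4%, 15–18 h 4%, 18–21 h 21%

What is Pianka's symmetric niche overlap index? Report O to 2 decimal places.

0.68

Convert percentages to proportions (divide by 100).
Σ p₁ᵢp₂ᵢ = 0.0230 + 0.0056 + 0.1032 + 0.0032 + 0.0092 + 0.0052 + 0.0042 = 0.1536
Σp_1ᵢ² = 0.10² + 0.07² + 0.43² + 0.02² + 0.23² + 0.13² + 0.02² = 0.0100 + 0.0049 + 0.1849 + 0.0004 + 0.0529 + 0.0169 + 0.0004 = 0.2704
Σp_2ᵢ² = 0.23² + 0.08² + 0.24² + 0.16² + 0.04² + 0.04² + 0.21² = 0.0529 + 0.0064 + 0.0576 + 0.0256 + 0.0016 + 0.0016 + 0.0441 = 0.1898
O = 0.1536 / √(0.2704 × 0.1898) = 0.1536 / 0.22654 = 0.6780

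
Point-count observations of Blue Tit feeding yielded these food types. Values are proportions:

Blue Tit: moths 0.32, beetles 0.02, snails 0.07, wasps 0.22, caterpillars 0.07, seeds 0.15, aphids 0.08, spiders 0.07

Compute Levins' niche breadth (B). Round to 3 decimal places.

5.133

Σpᵢ² = 0.32² + 0.02² + 0.07² + 0.22² + 0.07² + 0.15² + 0.08² + 0.07² = 0.1024 + 0.0004 + 0.0049 + 0.0484 + 0.0049 + 0.0225 + 0.0064 + 0.0049 = 0.1948
B = 1 / 0.1948 = 5.13347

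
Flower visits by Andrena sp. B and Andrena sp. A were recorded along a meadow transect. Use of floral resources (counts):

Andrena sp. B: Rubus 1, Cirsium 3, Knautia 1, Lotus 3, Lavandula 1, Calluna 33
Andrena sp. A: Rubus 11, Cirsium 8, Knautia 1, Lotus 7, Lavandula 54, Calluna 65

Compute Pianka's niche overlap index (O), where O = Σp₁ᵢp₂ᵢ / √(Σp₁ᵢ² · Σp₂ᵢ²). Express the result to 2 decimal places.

0.79

Proportions for Andrena sp. B (n=42): 1/42=0.0238, 3/42=0.0714, 1/42=0.0238, 3/42=0.0714, 1/42=0.0238, 33/42=0.7857
Proportions for Andrena sp. A (n=146): 11/146=0.0753, 8/146=0.0548, 1/146=0.0068, 7/146=0.0479, 54/146=0.3699, 65/146=0.4452
Σ p₁ᵢp₂ᵢ = 0.001792 + 0.003913 + 0.000162 + 0.003420 + 0.008804 + 0.349794 = 0.367885
Σp_1ᵢ² = 0.0238² + 0.0714² + 0.0238² + 0.0714² + 0.0238² + 0.7857² = 0.000566 + 0.005098 + 0.000566 + 0.005098 + 0.000566 + 0.617324 = 0.629218
Σp_2ᵢ² = 0.0753² + 0.0548² + 0.0068² + 0.0479² + 0.3699² + 0.4452² = 0.005670 + 0.003003 + 0.000046 + 0.002294 + 0.136826 + 0.198203 = 0.346042
O = 0.367885 / √(0.629218 × 0.346042) = 0.367885 / 0.4666217 = 0.7884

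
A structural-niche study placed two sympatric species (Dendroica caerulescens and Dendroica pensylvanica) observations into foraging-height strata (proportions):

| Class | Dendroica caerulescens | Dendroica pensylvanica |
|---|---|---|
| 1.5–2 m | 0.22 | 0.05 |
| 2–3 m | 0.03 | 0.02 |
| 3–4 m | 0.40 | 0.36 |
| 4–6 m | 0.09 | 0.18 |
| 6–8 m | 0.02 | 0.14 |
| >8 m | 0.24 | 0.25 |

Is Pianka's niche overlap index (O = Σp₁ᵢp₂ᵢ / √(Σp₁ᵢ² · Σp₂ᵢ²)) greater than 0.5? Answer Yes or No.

Σ p₁ᵢp₂ᵢ = 0.0110 + 0.0006 + 0.1440 + 0.0162 + 0.0028 + 0.0600 = 0.2346
Σp_1ᵢ² = 0.22² + 0.03² + 0.40² + 0.09² + 0.02² + 0.24² = 0.0484 + 0.0009 + 0.1600 + 0.0081 + 0.0004 + 0.0576 = 0.2754
Σp_2ᵢ² = 0.05² + 0.02² + 0.36² + 0.18² + 0.14² + 0.25² = 0.0025 + 0.0004 + 0.1296 + 0.0324 + 0.0196 + 0.0625 = 0.2470
O = 0.2346 / √(0.2754 × 0.2470) = 0.2346 / 0.26081 = 0.8995
O = 0.8995 > 0.5 → Yes.

Yes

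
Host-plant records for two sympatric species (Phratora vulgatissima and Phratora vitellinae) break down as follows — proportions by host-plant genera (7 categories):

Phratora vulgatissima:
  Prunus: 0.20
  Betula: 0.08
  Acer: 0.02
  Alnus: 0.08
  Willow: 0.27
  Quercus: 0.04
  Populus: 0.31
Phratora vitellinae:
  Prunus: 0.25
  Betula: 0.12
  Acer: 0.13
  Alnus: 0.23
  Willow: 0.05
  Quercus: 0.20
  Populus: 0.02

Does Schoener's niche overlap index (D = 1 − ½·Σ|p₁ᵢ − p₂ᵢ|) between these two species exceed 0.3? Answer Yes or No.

Yes

Σ|p₁ᵢ − p₂ᵢ| = 0.05 + 0.04 + 0.11 + 0.15 + 0.22 + 0.16 + 0.29 = 1.02
D = 1 − ½ × 1.02 = 1 − 0.510 = 0.4900
D = 0.4900 > 0.3 → Yes.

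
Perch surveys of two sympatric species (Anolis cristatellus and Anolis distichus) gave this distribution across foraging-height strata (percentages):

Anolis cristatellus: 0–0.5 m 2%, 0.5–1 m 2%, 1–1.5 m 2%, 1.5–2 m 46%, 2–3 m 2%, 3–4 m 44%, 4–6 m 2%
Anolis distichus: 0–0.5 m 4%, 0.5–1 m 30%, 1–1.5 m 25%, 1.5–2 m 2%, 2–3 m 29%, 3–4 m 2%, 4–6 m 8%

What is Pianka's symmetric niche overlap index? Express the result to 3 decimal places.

Convert percentages to proportions (divide by 100).
Σ p₁ᵢp₂ᵢ = 0.0008 + 0.0060 + 0.0050 + 0.0092 + 0.0058 + 0.0088 + 0.0016 = 0.0372
Σp_1ᵢ² = 0.02² + 0.02² + 0.02² + 0.46² + 0.02² + 0.44² + 0.02² = 0.0004 + 0.0004 + 0.0004 + 0.2116 + 0.0004 + 0.1936 + 0.0004 = 0.4072
Σp_2ᵢ² = 0.04² + 0.30² + 0.25² + 0.02² + 0.29² + 0.02² + 0.08² = 0.0016 + 0.0900 + 0.0625 + 0.0004 + 0.0841 + 0.0004 + 0.0064 = 0.2454
O = 0.0372 / √(0.4072 × 0.2454) = 0.0372 / 0.316112 = 0.11768

0.118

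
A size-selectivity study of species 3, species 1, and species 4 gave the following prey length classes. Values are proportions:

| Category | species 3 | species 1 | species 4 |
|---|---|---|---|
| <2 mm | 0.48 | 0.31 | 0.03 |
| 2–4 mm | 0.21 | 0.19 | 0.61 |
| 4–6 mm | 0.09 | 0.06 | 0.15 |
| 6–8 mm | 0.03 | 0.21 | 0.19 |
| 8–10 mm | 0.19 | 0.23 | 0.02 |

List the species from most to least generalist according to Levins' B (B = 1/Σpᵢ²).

species 1 > species 3 > species 4

Σp_3ᵢ² = 0.48² + 0.21² + 0.09² + 0.03² + 0.19² = 0.2304 + 0.0441 + 0.0081 + 0.0009 + 0.0361 = 0.3196
B_3 = 1 / 0.3196 = 3.1289
Σp_1ᵢ² = 0.31² + 0.19² + 0.06² + 0.21² + 0.23² = 0.0961 + 0.0361 + 0.0036 + 0.0441 + 0.0529 = 0.2328
B_1 = 1 / 0.2328 = 4.2955
Σp_4ᵢ² = 0.03² + 0.61² + 0.15² + 0.19² + 0.02² = 0.0009 + 0.3721 + 0.0225 + 0.0361 + 0.0004 = 0.4320
B_4 = 1 / 0.4320 = 2.3148
Ranking by B (broadest → narrowest): species 1 (4.30) > species 3 (3.13) > species 4 (2.31)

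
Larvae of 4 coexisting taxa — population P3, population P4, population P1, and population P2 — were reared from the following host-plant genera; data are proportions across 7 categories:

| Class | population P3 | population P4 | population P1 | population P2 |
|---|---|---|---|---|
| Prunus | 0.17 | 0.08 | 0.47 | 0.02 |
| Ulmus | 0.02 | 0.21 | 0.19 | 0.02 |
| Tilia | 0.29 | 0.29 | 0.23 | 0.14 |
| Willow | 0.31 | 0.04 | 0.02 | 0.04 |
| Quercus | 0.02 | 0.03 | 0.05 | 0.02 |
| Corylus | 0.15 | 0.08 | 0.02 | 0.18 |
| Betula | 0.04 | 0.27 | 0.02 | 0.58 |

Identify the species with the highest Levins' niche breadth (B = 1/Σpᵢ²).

population P4

Σp_P3ᵢ² = 0.17² + 0.02² + 0.29² + 0.31² + 0.02² + 0.15² + 0.04² = 0.0289 + 0.0004 + 0.0841 + 0.0961 + 0.0004 + 0.0225 + 0.0016 = 0.2340
B_P3 = 1 / 0.2340 = 4.2735
Σp_P4ᵢ² = 0.08² + 0.21² + 0.29² + 0.04² + 0.03² + 0.08² + 0.27² = 0.0064 + 0.0441 + 0.0841 + 0.0016 + 0.0009 + 0.0064 + 0.0729 = 0.2164
B_P4 = 1 / 0.2164 = 4.6211
Σp_P1ᵢ² = 0.47² + 0.19² + 0.23² + 0.02² + 0.05² + 0.02² + 0.02² = 0.2209 + 0.0361 + 0.0529 + 0.0004 + 0.0025 + 0.0004 + 0.0004 = 0.3136
B_P1 = 1 / 0.3136 = 3.1888
Σp_P2ᵢ² = 0.02² + 0.02² + 0.14² + 0.04² + 0.02² + 0.18² + 0.58² = 0.0004 + 0.0004 + 0.0196 + 0.0016 + 0.0004 + 0.0324 + 0.3364 = 0.3912
B_P2 = 1 / 0.3912 = 2.5562
Highest B → broadest niche (most generalist): population P4 (B = 4.62).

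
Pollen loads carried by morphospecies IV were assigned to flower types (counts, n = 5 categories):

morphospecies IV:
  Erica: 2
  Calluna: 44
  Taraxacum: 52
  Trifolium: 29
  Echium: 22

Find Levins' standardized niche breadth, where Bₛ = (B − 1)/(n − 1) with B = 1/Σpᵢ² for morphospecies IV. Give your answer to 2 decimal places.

Proportions for morphospecies IV (n=149): 2/149=0.0134, 44/149=0.2953, 52/149=0.3490, 29/149=0.1946, 22/149=0.1477
Σpᵢ² = 0.0134² + 0.2953² + 0.3490² + 0.1946² + 0.1477² = 0.000180 + 0.087202 + 0.121801 + 0.037869 + 0.021815 = 0.268867
B = 1 / 0.268867 = 3.7193
Bₛ = (B − 1)/(n − 1) = (3.7193 − 1)/(5 − 1) = 2.7193/4 = 0.6798

0.68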